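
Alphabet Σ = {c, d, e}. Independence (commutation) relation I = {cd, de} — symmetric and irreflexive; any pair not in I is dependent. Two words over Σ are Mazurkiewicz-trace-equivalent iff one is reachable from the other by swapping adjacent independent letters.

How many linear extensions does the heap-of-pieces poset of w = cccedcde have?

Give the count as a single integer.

28

drop 0:c onto floor
drop 1:c onto {0:c}
drop 2:c onto {1:c}
drop 3:e onto {2:c}
drop 4:d onto floor
drop 5:c onto {3:e}
drop 6:d onto {4:d}
drop 7:e onto {5:c}
ground layer = {0:c, 4:d}
drop-orders for the pieces not yet dropped (sum over which currently-grounded one goes next):
  1 to go: {6} 1  {7} 1
  2 to go: {4,6} 1  {5,7} 1  {6,7} 2
  3 to go: {3,5,7} 1  {4,6,7} 3  {5,6,7} 3
  4 to go: {2,3,5,7} 1  {3,5,6,7} 4  {4,5,6,7} 6
  5 to go: {1,2,3,5,7} 1  {2,3,5,6,7} 5  {3,4,5,6,7} 10
  6 to go: {0,1,2,3,5,7} 1  {1,2,3,5,6,7} 6  {2,3,4,5,6,7} 15
  if 0:c drops first: 21 orders
  if 4:d drops first: 7 orders
heap linearizations: 28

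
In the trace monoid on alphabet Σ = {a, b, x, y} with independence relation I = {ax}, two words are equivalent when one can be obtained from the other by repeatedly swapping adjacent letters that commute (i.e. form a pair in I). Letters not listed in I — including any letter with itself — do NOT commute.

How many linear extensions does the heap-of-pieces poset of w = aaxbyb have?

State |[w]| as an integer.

piece 0:a — minimal
piece 1:a rests on {0:a}
piece 2:x — minimal
piece 3:b rests on {1:a, 2:x}
piece 4:y rests on {3:b}
piece 5:b rests on {4:y}
minimal pieces: {0:a, 2:x}
ways to finish when only these pieces remain (= sum over removing one remaining piece with nothing left below it):
  1 left: {5}→1
  2 left: {4,5}→1
  3 left: {3,4,5}→1
  4 left: {1,3,4,5}→1  {2,3,4,5}→1
  placing 0:a first → 2 extensions
  placing 2:x first → 1 extensions
total linear extensions = 3

3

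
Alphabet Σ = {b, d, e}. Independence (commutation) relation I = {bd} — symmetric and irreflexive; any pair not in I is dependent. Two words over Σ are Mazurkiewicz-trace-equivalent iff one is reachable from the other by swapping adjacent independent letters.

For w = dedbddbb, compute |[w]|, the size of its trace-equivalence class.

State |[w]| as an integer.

20

piece 0:d — minimal
piece 1:e rests on {0:d}
piece 2:d rests on {1:e}
piece 3:b rests on {1:e}
piece 4:d rests on {2:d}
piece 5:d rests on {4:d}
piece 6:b rests on {3:b}
piece 7:b rests on {6:b}
minimal pieces: {0:d}
ways to finish when only these pieces remain (= sum over removing one remaining piece with nothing left below it):
  1 left: {5}→1  {7}→1
  2 left: {4,5}→1  {5,7}→2  {6,7}→1
  3 left: {2,4,5}→1  {3,6,7}→1  {4,5,7}→3  {5,6,7}→3
  4 left: {2,4,5,7}→4  {3,5,6,7}→4  {4,5,6,7}→6
  5 left: {2,4,5,6,7}→10  {3,4,5,6,7}→10
  6 left: {2,3,4,5,6,7}→20
  placing 0:d first → 20 extensions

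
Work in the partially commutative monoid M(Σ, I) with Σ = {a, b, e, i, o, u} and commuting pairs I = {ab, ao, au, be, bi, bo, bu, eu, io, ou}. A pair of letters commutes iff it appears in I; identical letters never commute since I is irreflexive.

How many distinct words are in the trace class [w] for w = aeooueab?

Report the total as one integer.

drop 0:a onto floor
drop 1:e onto {0:a}
drop 2:o onto {1:e}
drop 3:o onto {2:o}
drop 4:u onto floor
drop 5:e onto {3:o}
drop 6:a onto {5:e}
drop 7:b onto floor
ground layer = {0:a, 4:u, 7:b}
drop-orders for the pieces not yet dropped (sum over which currently-grounded one goes next):
  1 to go: {4} 1  {6} 1  {7} 1
  2 to go: {4,6} 2  {4,7} 2  {5,6} 1  {6,7} 2
  3 to go: {3,5,6} 1  {4,5,6} 3  {4,6,7} 6  {5,6,7} 3
  4 to go: {2,3,5,6} 1  {3,4,5,6} 4  {3,5,6,7} 4  {4,5,6,7} 12
  5 to go: {1,2,3,5,6} 1  {2,3,4,5,6} 5  {2,3,5,6,7} 5  {3,4,5,6,7} 20
  6 to go: {0,1,2,3,5,6} 1  {1,2,3,4,5,6} 6  {1,2,3,5,6,7} 6  {2,3,4,5,6,7} 30
  if 0:a drops first: 42 orders
  if 4:u drops first: 7 orders
  if 7:b drops first: 7 orders
heap linearizations: 56

56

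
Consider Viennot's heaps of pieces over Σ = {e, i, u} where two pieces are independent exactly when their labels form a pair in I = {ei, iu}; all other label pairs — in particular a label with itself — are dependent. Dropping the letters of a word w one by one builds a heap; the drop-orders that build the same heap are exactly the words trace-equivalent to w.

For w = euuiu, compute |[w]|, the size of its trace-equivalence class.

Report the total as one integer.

#0=e has no predecessor
#1=u depends on [0:e]
#2=u depends on [1:u]
#3=i has no predecessor
#4=u depends on [2:u]
sources: [0:e, 3:i]
N(rest) = Σ N(rest − s) over sources s of rest; N(one piece) = 1:
  size 1 → [3]=1  [4]=1
  size 2 → [2,4]=1  [3,4]=2
  size 3 → [1,2,4]=1  [2,3,4]=3
  first=0(e) contributes 4
  first=3(i) contributes 1
|[w]| = 5

5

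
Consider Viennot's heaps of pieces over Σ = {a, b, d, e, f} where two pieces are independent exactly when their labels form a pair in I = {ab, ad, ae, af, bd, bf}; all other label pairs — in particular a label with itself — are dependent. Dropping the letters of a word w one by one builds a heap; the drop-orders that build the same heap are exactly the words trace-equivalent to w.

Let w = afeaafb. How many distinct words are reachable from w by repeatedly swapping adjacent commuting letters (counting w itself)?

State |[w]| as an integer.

70

#0=a has no predecessor
#1=f has no predecessor
#2=e depends on [1:f]
#3=a depends on [0:a]
#4=a depends on [3:a]
#5=f depends on [2:e]
#6=b depends on [2:e]
sources: [0:a, 1:f]
N(rest) = Σ N(rest − s) over sources s of rest; N(one piece) = 1:
  size 1 → [4]=1  [5]=1  [6]=1
  size 2 → [3,4]=1  [4,5]=2  [4,6]=2  [5,6]=2
  size 3 → [0,3,4]=1  [2,5,6]=2  [3,4,5]=3  [3,4,6]=3  [4,5,6]=6
  size 4 → [0,3,4,5]=4  [0,3,4,6]=4  [1,2,5,6]=2  [2,4,5,6]=8  [3,4,5,6]=12
  size 5 → [0,3,4,5,6]=20  [1,2,4,5,6]=10  [2,3,4,5,6]=20
  first=0(a) contributes 30
  first=1(f) contributes 40
|[w]| = 70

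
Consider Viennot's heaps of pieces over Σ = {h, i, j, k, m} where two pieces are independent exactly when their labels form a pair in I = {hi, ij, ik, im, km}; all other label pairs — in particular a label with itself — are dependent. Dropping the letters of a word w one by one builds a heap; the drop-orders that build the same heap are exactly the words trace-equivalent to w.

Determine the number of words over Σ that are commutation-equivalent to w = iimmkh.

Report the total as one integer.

45

0(i) covers ∅
1(i) covers 0:i
2(m) covers ∅
3(m) covers 2:m
4(k) covers ∅
5(h) covers 3:m, 4:k
floor of heap: 0:i, 2:m, 4:k
completions by unplaced set U, small U first (add the entries for U minus each lowest piece of U):
  |U|=1: {1}:1  {5}:1
  |U|=2: {0,1}:1  {1,5}:2  {3,5}:1  {4,5}:1
  |U|=3: {0,1,5}:3  {1,3,5}:3  {1,4,5}:3  {2,3,5}:1  {3,4,5}:2
  |U|=4: {0,1,3,5}:6  {0,1,4,5}:6  {1,2,3,5}:4  {1,3,4,5}:8  {2,3,4,5}:3
  start at 0(i): 15
  start at 2(m): 20
  start at 4(k): 10
sum over floor = 45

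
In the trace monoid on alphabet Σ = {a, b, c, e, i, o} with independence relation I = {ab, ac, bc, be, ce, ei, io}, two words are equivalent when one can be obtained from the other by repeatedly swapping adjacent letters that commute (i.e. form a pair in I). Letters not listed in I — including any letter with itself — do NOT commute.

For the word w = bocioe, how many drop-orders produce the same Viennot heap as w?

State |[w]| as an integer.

3

drop 0:b onto floor
drop 1:o onto {0:b}
drop 2:c onto {1:o}
drop 3:i onto {2:c}
drop 4:o onto {2:c}
drop 5:e onto {4:o}
ground layer = {0:b}
drop-orders for the pieces not yet dropped (sum over which currently-grounded one goes next):
  1 to go: {3} 1  {5} 1
  2 to go: {3,5} 2  {4,5} 1
  3 to go: {3,4,5} 3
  4 to go: {2,3,4,5} 3
  if 0:b drops first: 3 orders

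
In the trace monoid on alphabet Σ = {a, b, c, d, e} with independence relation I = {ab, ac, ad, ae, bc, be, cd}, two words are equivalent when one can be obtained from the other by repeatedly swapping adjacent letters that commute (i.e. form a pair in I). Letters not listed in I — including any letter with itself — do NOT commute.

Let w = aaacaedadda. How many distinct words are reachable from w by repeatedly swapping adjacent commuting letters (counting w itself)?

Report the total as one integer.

462

#0=a has no predecessor
#1=a depends on [0:a]
#2=a depends on [1:a]
#3=c has no predecessor
#4=a depends on [2:a]
#5=e depends on [3:c]
#6=d depends on [5:e]
#7=a depends on [4:a]
#8=d depends on [6:d]
#9=d depends on [8:d]
#10=a depends on [7:a]
sources: [0:a, 3:c]
N(rest) = Σ N(rest − s) over sources s of rest; N(one piece) = 1:
  size 1 → [9]=1  [10]=1
  size 2 → [7,10]=1  [8,9]=1  [9,10]=2
  size 3 → [4,7,10]=1  [6,8,9]=1  [7,9,10]=3  [8,9,10]=3
  size 4 → [2,4,7,10]=1  [4,7,9,10]=4  [5,6,8,9]=1  [6,8,9,10]=4  [7,8,9,10]=6
  size 5 → [1,2,4,7,10]=1  [2,4,7,9,10]=5  [3,5,6,8,9]=1  [4,7,8,9,10]=10  [5,6,8,9,10]=5  [6,7,8,9,10]=10
  size 6 → [0,1,2,4,7,10]=1  [1,2,4,7,9,10]=6  [2,4,7,8,9,10]=15  [3,5,6,8,9,10]=6  [4,6,7,8,9,10]=20  [5,6,7,8,9,10]=15
  size 7 → [0,1,2,4,7,9,10]=7  [1,2,4,7,8,9,10]=21  [2,4,6,7,8,9,10]=35  [3,5,6,7,8,9,10]=21  [4,5,6,7,8,9,10]=35
  size 8 → [0,1,2,4,7,8,9,10]=28  [1,2,4,6,7,8,9,10]=56  [2,4,5,6,7,8,9,10]=70  [3,4,5,6,7,8,9,10]=56
  size 9 → [0,1,2,4,6,7,8,9,10]=84  [1,2,4,5,6,7,8,9,10]=126  [2,3,4,5,6,7,8,9,10]=126
  first=0(a) contributes 252
  first=3(c) contributes 210
|[w]| = 462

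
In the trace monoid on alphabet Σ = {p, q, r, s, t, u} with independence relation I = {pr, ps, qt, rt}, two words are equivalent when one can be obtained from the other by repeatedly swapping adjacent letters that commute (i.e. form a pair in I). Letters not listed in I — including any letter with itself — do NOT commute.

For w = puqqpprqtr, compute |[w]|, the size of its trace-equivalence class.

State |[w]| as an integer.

10

#0=p has no predecessor
#1=u depends on [0:p]
#2=q depends on [1:u]
#3=q depends on [2:q]
#4=p depends on [3:q]
#5=p depends on [4:p]
#6=r depends on [3:q]
#7=q depends on [5:p, 6:r]
#8=t depends on [5:p]
#9=r depends on [7:q]
sources: [0:p]
N(rest) = Σ N(rest − s) over sources s of rest; N(one piece) = 1:
  size 1 → [8]=1  [9]=1
  size 2 → [7,9]=1  [8,9]=2
  size 3 → [6,7,9]=1  [7,8,9]=3
  size 4 → [5,7,8,9]=3  [6,7,8,9]=4
  size 5 → [4,5,7,8,9]=3  [5,6,7,8,9]=7
  size 6 → [4,5,6,7,8,9]=10
  size 7 → [3,4,5,6,7,8,9]=10
  size 8 → [2,3,4,5,6,7,8,9]=10
  first=0(p) contributes 10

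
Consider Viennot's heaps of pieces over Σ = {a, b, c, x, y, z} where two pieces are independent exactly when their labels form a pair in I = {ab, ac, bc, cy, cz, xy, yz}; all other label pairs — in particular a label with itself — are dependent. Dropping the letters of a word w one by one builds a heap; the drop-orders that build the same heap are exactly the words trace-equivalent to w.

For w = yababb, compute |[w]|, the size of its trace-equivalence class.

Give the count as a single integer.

#0=y has no predecessor
#1=a depends on [0:y]
#2=b depends on [0:y]
#3=a depends on [1:a]
#4=b depends on [2:b]
#5=b depends on [4:b]
sources: [0:y]
N(rest) = Σ N(rest − s) over sources s of rest; N(one piece) = 1:
  size 1 → [3]=1  [5]=1
  size 2 → [1,3]=1  [3,5]=2  [4,5]=1
  size 3 → [1,3,5]=3  [2,4,5]=1  [3,4,5]=3
  size 4 → [1,3,4,5]=6  [2,3,4,5]=4
  first=0(y) contributes 10

10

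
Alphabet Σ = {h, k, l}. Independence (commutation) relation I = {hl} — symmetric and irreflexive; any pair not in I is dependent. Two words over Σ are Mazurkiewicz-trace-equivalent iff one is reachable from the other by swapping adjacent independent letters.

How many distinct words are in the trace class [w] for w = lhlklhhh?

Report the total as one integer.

0(l) covers ∅
1(h) covers ∅
2(l) covers 0:l
3(k) covers 1:h, 2:l
4(l) covers 3:k
5(h) covers 3:k
6(h) covers 5:h
7(h) covers 6:h
floor of heap: 0:l, 1:h
completions by unplaced set U, small U first (add the entries for U minus each lowest piece of U):
  |U|=1: {4}:1  {7}:1
  |U|=2: {4,7}:2  {6,7}:1
  |U|=3: {4,6,7}:3  {5,6,7}:1
  |U|=4: {4,5,6,7}:4
  |U|=5: {3,4,5,6,7}:4
  |U|=6: {1,3,4,5,6,7}:4  {2,3,4,5,6,7}:4
  start at 0(l): 8
  start at 1(h): 4
sum over floor = 12

12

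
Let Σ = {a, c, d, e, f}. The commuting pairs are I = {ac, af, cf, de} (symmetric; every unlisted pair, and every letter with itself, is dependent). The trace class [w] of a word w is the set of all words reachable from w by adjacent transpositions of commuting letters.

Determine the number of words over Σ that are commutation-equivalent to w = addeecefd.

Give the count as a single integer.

6

#0=a has no predecessor
#1=d depends on [0:a]
#2=d depends on [1:d]
#3=e depends on [0:a]
#4=e depends on [3:e]
#5=c depends on [2:d, 4:e]
#6=e depends on [5:c]
#7=f depends on [6:e]
#8=d depends on [7:f]
sources: [0:a]
N(rest) = Σ N(rest − s) over sources s of rest; N(one piece) = 1:
  size 1 → [8]=1
  size 2 → [7,8]=1
  size 3 → [6,7,8]=1
  size 4 → [5,6,7,8]=1
  size 5 → [2,5,6,7,8]=1  [4,5,6,7,8]=1
  size 6 → [1,2,5,6,7,8]=1  [2,4,5,6,7,8]=2  [3,4,5,6,7,8]=1
  size 7 → [1,2,4,5,6,7,8]=3  [2,3,4,5,6,7,8]=3
  first=0(a) contributes 6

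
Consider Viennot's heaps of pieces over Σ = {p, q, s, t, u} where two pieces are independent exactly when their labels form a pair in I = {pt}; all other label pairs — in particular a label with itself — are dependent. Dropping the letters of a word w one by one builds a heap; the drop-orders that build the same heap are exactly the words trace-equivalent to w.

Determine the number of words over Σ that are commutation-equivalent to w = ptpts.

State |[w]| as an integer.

6

#0=p has no predecessor
#1=t has no predecessor
#2=p depends on [0:p]
#3=t depends on [1:t]
#4=s depends on [2:p, 3:t]
sources: [0:p, 1:t]
N(rest) = Σ N(rest − s) over sources s of rest; N(one piece) = 1:
  size 1 → [4]=1
  size 2 → [2,4]=1  [3,4]=1
  size 3 → [0,2,4]=1  [1,3,4]=1  [2,3,4]=2
  first=0(p) contributes 3
  first=1(t) contributes 3
|[w]| = 6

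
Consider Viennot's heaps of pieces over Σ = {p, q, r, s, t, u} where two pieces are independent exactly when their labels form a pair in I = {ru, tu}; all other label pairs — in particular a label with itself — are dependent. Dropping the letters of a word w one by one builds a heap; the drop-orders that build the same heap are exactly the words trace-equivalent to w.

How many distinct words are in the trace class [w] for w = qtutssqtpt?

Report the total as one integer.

piece 0:q — minimal
piece 1:t rests on {0:q}
piece 2:u rests on {0:q}
piece 3:t rests on {1:t}
piece 4:s rests on {2:u, 3:t}
piece 5:s rests on {4:s}
piece 6:q rests on {5:s}
piece 7:t rests on {6:q}
piece 8:p rests on {7:t}
piece 9:t rests on {8:p}
minimal pieces: {0:q}
ways to finish when only these pieces remain (= sum over removing one remaining piece with nothing left below it):
  1 left: {9}→1
  2 left: {8,9}→1
  3 left: {7,8,9}→1
  4 left: {6,7,8,9}→1
  5 left: {5,6,7,8,9}→1
  6 left: {4,5,6,7,8,9}→1
  7 left: {2,4,5,6,7,8,9}→1  {3,4,5,6,7,8,9}→1
  8 left: {1,3,4,5,6,7,8,9}→1  {2,3,4,5,6,7,8,9}→2
  placing 0:q first → 3 extensions

3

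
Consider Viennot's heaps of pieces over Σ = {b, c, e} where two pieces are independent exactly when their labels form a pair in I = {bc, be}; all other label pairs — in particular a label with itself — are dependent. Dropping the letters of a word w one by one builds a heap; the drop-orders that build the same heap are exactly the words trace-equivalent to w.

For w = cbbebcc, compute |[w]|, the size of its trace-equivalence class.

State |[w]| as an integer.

piece 0:c — minimal
piece 1:b — minimal
piece 2:b rests on {1:b}
piece 3:e rests on {0:c}
piece 4:b rests on {2:b}
piece 5:c rests on {3:e}
piece 6:c rests on {5:c}
minimal pieces: {0:c, 1:b}
ways to finish when only these pieces remain (= sum over removing one remaining piece with nothing left below it):
  1 left: {4}→1  {6}→1
  2 left: {2,4}→1  {4,6}→2  {5,6}→1
  3 left: {1,2,4}→1  {2,4,6}→3  {3,5,6}→1  {4,5,6}→3
  4 left: {0,3,5,6}→1  {1,2,4,6}→4  {2,4,5,6}→6  {3,4,5,6}→4
  5 left: {0,3,4,5,6}→5  {1,2,4,5,6}→10  {2,3,4,5,6}→10
  placing 0:c first → 20 extensions
  placing 1:b first → 15 extensions
total linear extensions = 35

35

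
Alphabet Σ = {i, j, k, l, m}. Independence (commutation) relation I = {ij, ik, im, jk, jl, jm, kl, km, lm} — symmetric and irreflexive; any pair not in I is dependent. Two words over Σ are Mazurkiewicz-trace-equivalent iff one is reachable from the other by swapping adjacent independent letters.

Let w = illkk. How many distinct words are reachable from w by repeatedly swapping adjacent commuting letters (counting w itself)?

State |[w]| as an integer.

10

#0=i has no predecessor
#1=l depends on [0:i]
#2=l depends on [1:l]
#3=k has no predecessor
#4=k depends on [3:k]
sources: [0:i, 3:k]
N(rest) = Σ N(rest − s) over sources s of rest; N(one piece) = 1:
  size 1 → [2]=1  [4]=1
  size 2 → [1,2]=1  [2,4]=2  [3,4]=1
  size 3 → [0,1,2]=1  [1,2,4]=3  [2,3,4]=3
  first=0(i) contributes 6
  first=3(k) contributes 4
|[w]| = 10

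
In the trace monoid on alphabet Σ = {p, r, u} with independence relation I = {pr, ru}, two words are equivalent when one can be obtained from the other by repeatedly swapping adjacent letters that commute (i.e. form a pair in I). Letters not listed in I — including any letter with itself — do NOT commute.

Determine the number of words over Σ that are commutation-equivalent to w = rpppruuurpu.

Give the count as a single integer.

165

drop 0:r onto floor
drop 1:p onto floor
drop 2:p onto {1:p}
drop 3:p onto {2:p}
drop 4:r onto {0:r}
drop 5:u onto {3:p}
drop 6:u onto {5:u}
drop 7:u onto {6:u}
drop 8:r onto {4:r}
drop 9:p onto {7:u}
drop 10:u onto {9:p}
ground layer = {0:r, 1:p}
drop-orders for the pieces not yet dropped (sum over which currently-grounded one goes next):
  1 to go: {8} 1  {10} 1
  2 to go: {4,8} 1  {8,10} 2  {9,10} 1
  3 to go: {0,4,8} 1  {4,8,10} 3  {7,9,10} 1  {8,9,10} 3
  4 to go: {0,4,8,10} 4  {4,8,9,10} 6  {6,7,9,10} 1  {7,8,9,10} 4
  5 to go: {0,4,8,9,10} 10  {4,7,8,9,10} 10  {5,6,7,9,10} 1  {6,7,8,9,10} 5
  6 to go: {0,4,7,8,9,10} 20  {3,5,6,7,9,10} 1  {4,6,7,8,9,10} 15  {5,6,7,8,9,10} 6
  7 to go: {0,4,6,7,8,9,10} 35  {2,3,5,6,7,9,10} 1  {3,5,6,7,8,9,10} 7  {4,5,6,7,8,9,10} 21
  8 to go: {0,4,5,6,7,8,9,10} 56  {1,2,3,5,6,7,9,10} 1  {2,3,5,6,7,8,9,10} 8  {3,4,5,6,7,8,9,10} 28
  9 to go: {0,3,4,5,6,7,8,9,10} 84  {1,2,3,5,6,7,8,9,10} 9  {2,3,4,5,6,7,8,9,10} 36
  if 0:r drops first: 45 orders
  if 1:p drops first: 120 orders
heap linearizations: 165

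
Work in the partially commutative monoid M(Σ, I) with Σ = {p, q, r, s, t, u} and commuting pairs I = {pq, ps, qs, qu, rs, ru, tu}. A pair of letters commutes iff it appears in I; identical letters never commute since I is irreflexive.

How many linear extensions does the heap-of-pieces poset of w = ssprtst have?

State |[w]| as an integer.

6

#0=s has no predecessor
#1=s depends on [0:s]
#2=p has no predecessor
#3=r depends on [2:p]
#4=t depends on [1:s, 3:r]
#5=s depends on [4:t]
#6=t depends on [5:s]
sources: [0:s, 2:p]
N(rest) = Σ N(rest − s) over sources s of rest; N(one piece) = 1:
  size 1 → [6]=1
  size 2 → [5,6]=1
  size 3 → [4,5,6]=1
  size 4 → [1,4,5,6]=1  [3,4,5,6]=1
  size 5 → [0,1,4,5,6]=1  [1,3,4,5,6]=2  [2,3,4,5,6]=1
  first=0(s) contributes 3
  first=2(p) contributes 3
|[w]| = 6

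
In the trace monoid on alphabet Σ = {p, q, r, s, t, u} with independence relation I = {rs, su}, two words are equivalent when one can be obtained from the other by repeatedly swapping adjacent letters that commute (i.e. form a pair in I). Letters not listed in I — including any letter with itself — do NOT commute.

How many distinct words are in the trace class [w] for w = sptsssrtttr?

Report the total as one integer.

0(s) covers ∅
1(p) covers 0:s
2(t) covers 1:p
3(s) covers 2:t
4(s) covers 3:s
5(s) covers 4:s
6(r) covers 2:t
7(t) covers 5:s, 6:r
8(t) covers 7:t
9(t) covers 8:t
10(r) covers 9:t
floor of heap: 0:s
completions by unplaced set U, small U first (add the entries for U minus each lowest piece of U):
  |U|=1: {10}:1
  |U|=2: {9,10}:1
  |U|=3: {8,9,10}:1
  |U|=4: {7,8,9,10}:1
  |U|=5: {5,7,8,9,10}:1  {6,7,8,9,10}:1
  |U|=6: {4,5,7,8,9,10}:1  {5,6,7,8,9,10}:2
  |U|=7: {3,4,5,7,8,9,10}:1  {4,5,6,7,8,9,10}:3
  |U|=8: {3,4,5,6,7,8,9,10}:4
  |U|=9: {2,3,4,5,6,7,8,9,10}:4
  start at 0(s): 4

4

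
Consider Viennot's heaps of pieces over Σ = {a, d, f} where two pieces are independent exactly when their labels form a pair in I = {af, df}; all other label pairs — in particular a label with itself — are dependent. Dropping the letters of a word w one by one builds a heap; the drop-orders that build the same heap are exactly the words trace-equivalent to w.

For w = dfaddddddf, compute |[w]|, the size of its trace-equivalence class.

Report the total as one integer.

45

0(d) covers ∅
1(f) covers ∅
2(a) covers 0:d
3(d) covers 2:a
4(d) covers 3:d
5(d) covers 4:d
6(d) covers 5:d
7(d) covers 6:d
8(d) covers 7:d
9(f) covers 1:f
floor of heap: 0:d, 1:f
completions by unplaced set U, small U first (add the entries for U minus each lowest piece of U):
  |U|=1: {8}:1  {9}:1
  |U|=2: {1,9}:1  {7,8}:1  {8,9}:2
  |U|=3: {1,8,9}:3  {6,7,8}:1  {7,8,9}:3
  |U|=4: {1,7,8,9}:6  {5,6,7,8}:1  {6,7,8,9}:4
  |U|=5: {1,6,7,8,9}:10  {4,5,6,7,8}:1  {5,6,7,8,9}:5
  |U|=6: {1,5,6,7,8,9}:15  {3,4,5,6,7,8}:1  {4,5,6,7,8,9}:6
  |U|=7: {1,4,5,6,7,8,9}:21  {2,3,4,5,6,7,8}:1  {3,4,5,6,7,8,9}:7
  |U|=8: {0,2,3,4,5,6,7,8}:1  {1,3,4,5,6,7,8,9}:28  {2,3,4,5,6,7,8,9}:8
  start at 0(d): 36
  start at 1(f): 9
sum over floor = 45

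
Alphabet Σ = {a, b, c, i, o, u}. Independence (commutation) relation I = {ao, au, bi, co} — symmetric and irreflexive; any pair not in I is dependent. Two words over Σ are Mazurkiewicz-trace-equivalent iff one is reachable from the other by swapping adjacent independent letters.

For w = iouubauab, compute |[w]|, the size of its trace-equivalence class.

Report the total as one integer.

3

0(i) covers ∅
1(o) covers 0:i
2(u) covers 1:o
3(u) covers 2:u
4(b) covers 3:u
5(a) covers 4:b
6(u) covers 4:b
7(a) covers 5:a
8(b) covers 6:u, 7:a
floor of heap: 0:i
completions by unplaced set U, small U first (add the entries for U minus each lowest piece of U):
  |U|=1: {8}:1
  |U|=2: {6,8}:1  {7,8}:1
  |U|=3: {5,7,8}:1  {6,7,8}:2
  |U|=4: {5,6,7,8}:3
  |U|=5: {4,5,6,7,8}:3
  |U|=6: {3,4,5,6,7,8}:3
  |U|=7: {2,3,4,5,6,7,8}:3
  start at 0(i): 3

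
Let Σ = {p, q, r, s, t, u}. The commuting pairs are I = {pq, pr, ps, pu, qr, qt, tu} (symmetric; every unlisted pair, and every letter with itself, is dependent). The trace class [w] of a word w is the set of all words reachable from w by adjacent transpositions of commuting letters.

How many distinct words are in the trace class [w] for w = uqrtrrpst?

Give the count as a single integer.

0(u) covers ∅
1(q) covers 0:u
2(r) covers 0:u
3(t) covers 2:r
4(r) covers 3:t
5(r) covers 4:r
6(p) covers 3:t
7(s) covers 1:q, 5:r
8(t) covers 6:p, 7:s
floor of heap: 0:u
completions by unplaced set U, small U first (add the entries for U minus each lowest piece of U):
  |U|=1: {8}:1
  |U|=2: {6,8}:1  {7,8}:1
  |U|=3: {1,7,8}:1  {5,7,8}:1  {6,7,8}:2
  |U|=4: {1,5,7,8}:2  {1,6,7,8}:3  {4,5,7,8}:1  {5,6,7,8}:3
  |U|=5: {1,4,5,7,8}:3  {1,5,6,7,8}:8  {4,5,6,7,8}:4
  |U|=6: {1,4,5,6,7,8}:15  {3,4,5,6,7,8}:4
  |U|=7: {1,3,4,5,6,7,8}:19  {2,3,4,5,6,7,8}:4
  start at 0(u): 23

23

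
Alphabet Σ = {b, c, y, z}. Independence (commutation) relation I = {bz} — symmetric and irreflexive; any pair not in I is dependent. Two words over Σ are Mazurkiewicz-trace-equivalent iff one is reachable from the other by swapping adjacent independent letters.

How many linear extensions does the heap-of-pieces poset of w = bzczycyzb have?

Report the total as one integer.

drop 0:b onto floor
drop 1:z onto floor
drop 2:c onto {0:b, 1:z}
drop 3:z onto {2:c}
drop 4:y onto {3:z}
drop 5:c onto {4:y}
drop 6:y onto {5:c}
drop 7:z onto {6:y}
drop 8:b onto {6:y}
ground layer = {0:b, 1:z}
drop-orders for the pieces not yet dropped (sum over which currently-grounded one goes next):
  1 to go: {7} 1  {8} 1
  2 to go: {7,8} 2
  3 to go: {6,7,8} 2
  4 to go: {5,6,7,8} 2
  5 to go: {4,5,6,7,8} 2
  6 to go: {3,4,5,6,7,8} 2
  7 to go: {2,3,4,5,6,7,8} 2
  if 0:b drops first: 2 orders
  if 1:z drops first: 2 orders
heap linearizations: 4

4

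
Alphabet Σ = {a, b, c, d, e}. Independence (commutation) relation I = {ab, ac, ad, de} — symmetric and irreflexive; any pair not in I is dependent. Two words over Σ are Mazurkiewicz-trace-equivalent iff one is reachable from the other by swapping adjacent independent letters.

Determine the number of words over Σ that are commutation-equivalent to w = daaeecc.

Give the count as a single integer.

5

#0=d has no predecessor
#1=a has no predecessor
#2=a depends on [1:a]
#3=e depends on [2:a]
#4=e depends on [3:e]
#5=c depends on [0:d, 4:e]
#6=c depends on [5:c]
sources: [0:d, 1:a]
N(rest) = Σ N(rest − s) over sources s of rest; N(one piece) = 1:
  size 1 → [6]=1
  size 2 → [5,6]=1
  size 3 → [0,5,6]=1  [4,5,6]=1
  size 4 → [0,4,5,6]=2  [3,4,5,6]=1
  size 5 → [0,3,4,5,6]=3  [2,3,4,5,6]=1
  first=0(d) contributes 1
  first=1(a) contributes 4
|[w]| = 5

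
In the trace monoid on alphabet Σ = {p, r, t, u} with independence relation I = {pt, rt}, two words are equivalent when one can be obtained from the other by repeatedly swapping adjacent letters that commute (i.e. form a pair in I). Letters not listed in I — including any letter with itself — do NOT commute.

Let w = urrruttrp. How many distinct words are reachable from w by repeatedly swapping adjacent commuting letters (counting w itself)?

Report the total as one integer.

#0=u has no predecessor
#1=r depends on [0:u]
#2=r depends on [1:r]
#3=r depends on [2:r]
#4=u depends on [3:r]
#5=t depends on [4:u]
#6=t depends on [5:t]
#7=r depends on [4:u]
#8=p depends on [7:r]
sources: [0:u]
N(rest) = Σ N(rest − s) over sources s of rest; N(one piece) = 1:
  size 1 → [6]=1  [8]=1
  size 2 → [5,6]=1  [6,8]=2  [7,8]=1
  size 3 → [5,6,8]=3  [6,7,8]=3
  size 4 → [5,6,7,8]=6
  size 5 → [4,5,6,7,8]=6
  size 6 → [3,4,5,6,7,8]=6
  size 7 → [2,3,4,5,6,7,8]=6
  first=0(u) contributes 6

6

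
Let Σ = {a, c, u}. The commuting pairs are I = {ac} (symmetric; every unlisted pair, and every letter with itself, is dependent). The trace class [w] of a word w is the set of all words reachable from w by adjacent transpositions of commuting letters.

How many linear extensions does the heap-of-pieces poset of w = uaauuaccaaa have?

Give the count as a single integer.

15

piece 0:u — minimal
piece 1:a rests on {0:u}
piece 2:a rests on {1:a}
piece 3:u rests on {2:a}
piece 4:u rests on {3:u}
piece 5:a rests on {4:u}
piece 6:c rests on {4:u}
piece 7:c rests on {6:c}
piece 8:a rests on {5:a}
piece 9:a rests on {8:a}
piece 10:a rests on {9:a}
minimal pieces: {0:u}
ways to finish when only these pieces remain (= sum over removing one remaining piece with nothing left below it):
  1 left: {7}→1  {10}→1
  2 left: {6,7}→1  {7,10}→2  {9,10}→1
  3 left: {6,7,10}→3  {7,9,10}→3  {8,9,10}→1
  4 left: {5,8,9,10}→1  {6,7,9,10}→6  {7,8,9,10}→4
  5 left: {5,7,8,9,10}→5  {6,7,8,9,10}→10
  6 left: {5,6,7,8,9,10}→15
  7 left: {4,5,6,7,8,9,10}→15
  8 left: {3,4,5,6,7,8,9,10}→15
  9 left: {2,3,4,5,6,7,8,9,10}→15
  placing 0:u first → 15 extensions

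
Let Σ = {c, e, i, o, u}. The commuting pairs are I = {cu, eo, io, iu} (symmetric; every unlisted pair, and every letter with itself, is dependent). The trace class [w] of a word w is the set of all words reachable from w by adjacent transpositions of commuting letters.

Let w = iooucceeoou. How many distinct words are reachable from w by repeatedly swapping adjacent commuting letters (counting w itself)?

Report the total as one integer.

60

0(i) covers ∅
1(o) covers ∅
2(o) covers 1:o
3(u) covers 2:o
4(c) covers 0:i, 2:o
5(c) covers 4:c
6(e) covers 3:u, 5:c
7(e) covers 6:e
8(o) covers 3:u, 5:c
9(o) covers 8:o
10(u) covers 7:e, 9:o
floor of heap: 0:i, 1:o
completions by unplaced set U, small U first (add the entries for U minus each lowest piece of U):
  |U|=1: {10}:1
  |U|=2: {7,10}:1  {9,10}:1
  |U|=3: {6,7,10}:1  {7,9,10}:2  {8,9,10}:1
  |U|=4: {6,7,9,10}:3  {7,8,9,10}:3
  |U|=5: {6,7,8,9,10}:6
  |U|=6: {3,6,7,8,9,10}:6  {5,6,7,8,9,10}:6
  |U|=7: {3,5,6,7,8,9,10}:12  {4,5,6,7,8,9,10}:6
  |U|=8: {0,4,5,6,7,8,9,10}:6  {3,4,5,6,7,8,9,10}:18
  |U|=9: {0,3,4,5,6,7,8,9,10}:24  {2,3,4,5,6,7,8,9,10}:18
  start at 0(i): 18
  start at 1(o): 42
sum over floor = 60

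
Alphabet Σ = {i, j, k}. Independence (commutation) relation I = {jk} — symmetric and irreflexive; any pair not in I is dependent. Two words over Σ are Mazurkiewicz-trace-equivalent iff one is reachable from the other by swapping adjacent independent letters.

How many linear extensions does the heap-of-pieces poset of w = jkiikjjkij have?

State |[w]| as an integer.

12

drop 0:j onto floor
drop 1:k onto floor
drop 2:i onto {0:j, 1:k}
drop 3:i onto {2:i}
drop 4:k onto {3:i}
drop 5:j onto {3:i}
drop 6:j onto {5:j}
drop 7:k onto {4:k}
drop 8:i onto {6:j, 7:k}
drop 9:j onto {8:i}
ground layer = {0:j, 1:k}
drop-orders for the pieces not yet dropped (sum over which currently-grounded one goes next):
  1 to go: {9} 1
  2 to go: {8,9} 1
  3 to go: {6,8,9} 1  {7,8,9} 1
  4 to go: {4,7,8,9} 1  {5,6,8,9} 1  {6,7,8,9} 2
  5 to go: {4,6,7,8,9} 3  {5,6,7,8,9} 3
  6 to go: {4,5,6,7,8,9} 6
  7 to go: {3,4,5,6,7,8,9} 6
  8 to go: {2,3,4,5,6,7,8,9} 6
  if 0:j drops first: 6 orders
  if 1:k drops first: 6 orders
heap linearizations: 12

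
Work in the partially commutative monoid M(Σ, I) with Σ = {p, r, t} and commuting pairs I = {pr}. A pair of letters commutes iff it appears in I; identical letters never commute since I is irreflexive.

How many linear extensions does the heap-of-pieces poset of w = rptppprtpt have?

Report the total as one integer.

piece 0:r — minimal
piece 1:p — minimal
piece 2:t rests on {0:r, 1:p}
piece 3:p rests on {2:t}
piece 4:p rests on {3:p}
piece 5:p rests on {4:p}
piece 6:r rests on {2:t}
piece 7:t rests on {5:p, 6:r}
piece 8:p rests on {7:t}
piece 9:t rests on {8:p}
minimal pieces: {0:r, 1:p}
ways to finish when only these pieces remain (= sum over removing one remaining piece with nothing left below it):
  1 left: {9}→1
  2 left: {8,9}→1
  3 left: {7,8,9}→1
  4 left: {5,7,8,9}→1  {6,7,8,9}→1
  5 left: {4,5,7,8,9}→1  {5,6,7,8,9}→2
  6 left: {3,4,5,7,8,9}→1  {4,5,6,7,8,9}→3
  7 left: {3,4,5,6,7,8,9}→4
  8 left: {2,3,4,5,6,7,8,9}→4
  placing 0:r first → 4 extensions
  placing 1:p first → 4 extensions
total linear extensions = 8

8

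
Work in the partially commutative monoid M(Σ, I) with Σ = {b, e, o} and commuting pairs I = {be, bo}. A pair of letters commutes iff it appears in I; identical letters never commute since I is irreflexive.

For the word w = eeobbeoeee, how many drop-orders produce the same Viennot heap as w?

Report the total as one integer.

0(e) covers ∅
1(e) covers 0:e
2(o) covers 1:e
3(b) covers ∅
4(b) covers 3:b
5(e) covers 2:o
6(o) covers 5:e
7(e) covers 6:o
8(e) covers 7:e
9(e) covers 8:e
floor of heap: 0:e, 3:b
completions by unplaced set U, small U first (add the entries for U minus each lowest piece of U):
  |U|=1: {4}:1  {9}:1
  |U|=2: {3,4}:1  {4,9}:2  {8,9}:1
  |U|=3: {3,4,9}:3  {4,8,9}:3  {7,8,9}:1
  |U|=4: {3,4,8,9}:6  {4,7,8,9}:4  {6,7,8,9}:1
  |U|=5: {3,4,7,8,9}:10  {4,6,7,8,9}:5  {5,6,7,8,9}:1
  |U|=6: {2,5,6,7,8,9}:1  {3,4,6,7,8,9}:15  {4,5,6,7,8,9}:6
  |U|=7: {1,2,5,6,7,8,9}:1  {2,4,5,6,7,8,9}:7  {3,4,5,6,7,8,9}:21
  |U|=8: {0,1,2,5,6,7,8,9}:1  {1,2,4,5,6,7,8,9}:8  {2,3,4,5,6,7,8,9}:28
  start at 0(e): 36
  start at 3(b): 9
sum over floor = 45

45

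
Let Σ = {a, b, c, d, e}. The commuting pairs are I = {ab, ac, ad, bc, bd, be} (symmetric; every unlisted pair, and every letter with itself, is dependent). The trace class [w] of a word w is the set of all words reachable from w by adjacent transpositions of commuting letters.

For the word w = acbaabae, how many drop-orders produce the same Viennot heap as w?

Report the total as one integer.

140

drop 0:a onto floor
drop 1:c onto floor
drop 2:b onto floor
drop 3:a onto {0:a}
drop 4:a onto {3:a}
drop 5:b onto {2:b}
drop 6:a onto {4:a}
drop 7:e onto {1:c, 6:a}
ground layer = {0:a, 1:c, 2:b}
drop-orders for the pieces not yet dropped (sum over which currently-grounded one goes next):
  1 to go: {5} 1  {7} 1
  2 to go: {1,7} 1  {2,5} 1  {5,7} 2  {6,7} 1
  3 to go: {1,5,7} 3  {1,6,7} 2  {2,5,7} 3  {4,6,7} 1  {5,6,7} 3
  4 to go: {1,2,5,7} 6  {1,4,6,7} 3  {1,5,6,7} 8  {2,5,6,7} 6  {3,4,6,7} 1  {4,5,6,7} 4
  5 to go: {0,3,4,6,7} 1  {1,2,5,6,7} 20  {1,3,4,6,7} 4  {1,4,5,6,7} 15  {2,4,5,6,7} 10  {3,4,5,6,7} 5
  6 to go: {0,1,3,4,6,7} 5  {0,3,4,5,6,7} 6  {1,2,4,5,6,7} 45  {1,3,4,5,6,7} 24  {2,3,4,5,6,7} 15
  if 0:a drops first: 84 orders
  if 1:c drops first: 21 orders
  if 2:b drops first: 35 orders
heap linearizations: 140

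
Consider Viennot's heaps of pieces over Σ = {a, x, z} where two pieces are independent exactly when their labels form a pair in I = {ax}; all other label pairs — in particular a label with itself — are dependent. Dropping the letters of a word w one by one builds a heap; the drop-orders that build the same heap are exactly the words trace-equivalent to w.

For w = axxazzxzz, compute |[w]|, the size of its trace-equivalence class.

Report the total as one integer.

6

drop 0:a onto floor
drop 1:x onto floor
drop 2:x onto {1:x}
drop 3:a onto {0:a}
drop 4:z onto {2:x, 3:a}
drop 5:z onto {4:z}
drop 6:x onto {5:z}
drop 7:z onto {6:x}
drop 8:z onto {7:z}
ground layer = {0:a, 1:x}
drop-orders for the pieces not yet dropped (sum over which currently-grounded one goes next):
  1 to go: {8} 1
  2 to go: {7,8} 1
  3 to go: {6,7,8} 1
  4 to go: {5,6,7,8} 1
  5 to go: {4,5,6,7,8} 1
  6 to go: {2,4,5,6,7,8} 1  {3,4,5,6,7,8} 1
  7 to go: {0,3,4,5,6,7,8} 1  {1,2,4,5,6,7,8} 1  {2,3,4,5,6,7,8} 2
  if 0:a drops first: 3 orders
  if 1:x drops first: 3 orders
heap linearizations: 6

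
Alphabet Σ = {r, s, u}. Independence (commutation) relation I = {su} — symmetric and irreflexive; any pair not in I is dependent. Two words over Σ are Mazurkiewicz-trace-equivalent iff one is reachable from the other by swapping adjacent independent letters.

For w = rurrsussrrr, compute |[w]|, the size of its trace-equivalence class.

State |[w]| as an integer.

piece 0:r — minimal
piece 1:u rests on {0:r}
piece 2:r rests on {1:u}
piece 3:r rests on {2:r}
piece 4:s rests on {3:r}
piece 5:u rests on {3:r}
piece 6:s rests on {4:s}
piece 7:s rests on {6:s}
piece 8:r rests on {5:u, 7:s}
piece 9:r rests on {8:r}
piece 10:r rests on {9:r}
minimal pieces: {0:r}
ways to finish when only these pieces remain (= sum over removing one remaining piece with nothing left below it):
  1 left: {10}→1
  2 left: {9,10}→1
  3 left: {8,9,10}→1
  4 left: {5,8,9,10}→1  {7,8,9,10}→1
  5 left: {5,7,8,9,10}→2  {6,7,8,9,10}→1
  6 left: {4,6,7,8,9,10}→1  {5,6,7,8,9,10}→3
  7 left: {4,5,6,7,8,9,10}→4
  8 left: {3,4,5,6,7,8,9,10}→4
  9 left: {2,3,4,5,6,7,8,9,10}→4
  placing 0:r first → 4 extensions

4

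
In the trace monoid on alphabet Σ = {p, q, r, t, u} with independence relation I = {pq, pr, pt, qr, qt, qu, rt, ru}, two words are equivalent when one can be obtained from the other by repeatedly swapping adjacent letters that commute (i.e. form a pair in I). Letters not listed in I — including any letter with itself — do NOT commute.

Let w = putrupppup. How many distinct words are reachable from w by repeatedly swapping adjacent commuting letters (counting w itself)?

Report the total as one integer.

10

0(p) covers ∅
1(u) covers 0:p
2(t) covers 1:u
3(r) covers ∅
4(u) covers 2:t
5(p) covers 4:u
6(p) covers 5:p
7(p) covers 6:p
8(u) covers 7:p
9(p) covers 8:u
floor of heap: 0:p, 3:r
completions by unplaced set U, small U first (add the entries for U minus each lowest piece of U):
  |U|=1: {3}:1  {9}:1
  |U|=2: {3,9}:2  {8,9}:1
  |U|=3: {3,8,9}:3  {7,8,9}:1
  |U|=4: {3,7,8,9}:4  {6,7,8,9}:1
  |U|=5: {3,6,7,8,9}:5  {5,6,7,8,9}:1
  |U|=6: {3,5,6,7,8,9}:6  {4,5,6,7,8,9}:1
  |U|=7: {2,4,5,6,7,8,9}:1  {3,4,5,6,7,8,9}:7
  |U|=8: {1,2,4,5,6,7,8,9}:1  {2,3,4,5,6,7,8,9}:8
  start at 0(p): 9
  start at 3(r): 1
sum over floor = 10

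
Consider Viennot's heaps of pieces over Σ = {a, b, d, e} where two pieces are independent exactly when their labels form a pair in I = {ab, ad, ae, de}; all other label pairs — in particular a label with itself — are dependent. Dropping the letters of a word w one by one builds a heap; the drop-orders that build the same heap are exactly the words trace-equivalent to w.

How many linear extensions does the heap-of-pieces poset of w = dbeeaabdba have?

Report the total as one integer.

0(d) covers ∅
1(b) covers 0:d
2(e) covers 1:b
3(e) covers 2:e
4(a) covers ∅
5(a) covers 4:a
6(b) covers 3:e
7(d) covers 6:b
8(b) covers 7:d
9(a) covers 5:a
floor of heap: 0:d, 4:a
completions by unplaced set U, small U first (add the entries for U minus each lowest piece of U):
  |U|=1: {8}:1  {9}:1
  |U|=2: {5,9}:1  {7,8}:1  {8,9}:2
  |U|=3: {4,5,9}:1  {5,8,9}:3  {6,7,8}:1  {7,8,9}:3
  |U|=4: {3,6,7,8}:1  {4,5,8,9}:4  {5,7,8,9}:6  {6,7,8,9}:4
  |U|=5: {2,3,6,7,8}:1  {3,6,7,8,9}:5  {4,5,7,8,9}:10  {5,6,7,8,9}:10
  |U|=6: {1,2,3,6,7,8}:1  {2,3,6,7,8,9}:6  {3,5,6,7,8,9}:15  {4,5,6,7,8,9}:20
  |U|=7: {0,1,2,3,6,7,8}:1  {1,2,3,6,7,8,9}:7  {2,3,5,6,7,8,9}:21  {3,4,5,6,7,8,9}:35
  |U|=8: {0,1,2,3,6,7,8,9}:8  {1,2,3,5,6,7,8,9}:28  {2,3,4,5,6,7,8,9}:56
  start at 0(d): 84
  start at 4(a): 36
sum over floor = 120

120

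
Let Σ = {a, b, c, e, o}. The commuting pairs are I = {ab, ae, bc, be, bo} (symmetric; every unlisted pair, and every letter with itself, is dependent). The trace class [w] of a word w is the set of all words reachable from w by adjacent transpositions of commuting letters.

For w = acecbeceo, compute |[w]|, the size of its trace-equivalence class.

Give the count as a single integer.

9

drop 0:a onto floor
drop 1:c onto {0:a}
drop 2:e onto {1:c}
drop 3:c onto {2:e}
drop 4:b onto floor
drop 5:e onto {3:c}
drop 6:c onto {5:e}
drop 7:e onto {6:c}
drop 8:o onto {7:e}
ground layer = {0:a, 4:b}
drop-orders for the pieces not yet dropped (sum over which currently-grounded one goes next):
  1 to go: {4} 1  {8} 1
  2 to go: {4,8} 2  {7,8} 1
  3 to go: {4,7,8} 3  {6,7,8} 1
  4 to go: {4,6,7,8} 4  {5,6,7,8} 1
  5 to go: {3,5,6,7,8} 1  {4,5,6,7,8} 5
  6 to go: {2,3,5,6,7,8} 1  {3,4,5,6,7,8} 6
  7 to go: {1,2,3,5,6,7,8} 1  {2,3,4,5,6,7,8} 7
  if 0:a drops first: 8 orders
  if 4:b drops first: 1 orders
heap linearizations: 9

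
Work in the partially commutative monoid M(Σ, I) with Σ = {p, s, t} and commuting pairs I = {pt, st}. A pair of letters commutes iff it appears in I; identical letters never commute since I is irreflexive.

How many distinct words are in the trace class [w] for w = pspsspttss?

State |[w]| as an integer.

45

piece 0:p — minimal
piece 1:s rests on {0:p}
piece 2:p rests on {1:s}
piece 3:s rests on {2:p}
piece 4:s rests on {3:s}
piece 5:p rests on {4:s}
piece 6:t — minimal
piece 7:t rests on {6:t}
piece 8:s rests on {5:p}
piece 9:s rests on {8:s}
minimal pieces: {0:p, 6:t}
ways to finish when only these pieces remain (= sum over removing one remaining piece with nothing left below it):
  1 left: {7}→1  {9}→1
  2 left: {6,7}→1  {7,9}→2  {8,9}→1
  3 left: {5,8,9}→1  {6,7,9}→3  {7,8,9}→3
  4 left: {4,5,8,9}→1  {5,7,8,9}→4  {6,7,8,9}→6
  5 left: {3,4,5,8,9}→1  {4,5,7,8,9}→5  {5,6,7,8,9}→10
  6 left: {2,3,4,5,8,9}→1  {3,4,5,7,8,9}→6  {4,5,6,7,8,9}→15
  7 left: {1,2,3,4,5,8,9}→1  {2,3,4,5,7,8,9}→7  {3,4,5,6,7,8,9}→21
  8 left: {0,1,2,3,4,5,8,9}→1  {1,2,3,4,5,7,8,9}→8  {2,3,4,5,6,7,8,9}→28
  placing 0:p first → 36 extensions
  placing 6:t first → 9 extensions
total linear extensions = 45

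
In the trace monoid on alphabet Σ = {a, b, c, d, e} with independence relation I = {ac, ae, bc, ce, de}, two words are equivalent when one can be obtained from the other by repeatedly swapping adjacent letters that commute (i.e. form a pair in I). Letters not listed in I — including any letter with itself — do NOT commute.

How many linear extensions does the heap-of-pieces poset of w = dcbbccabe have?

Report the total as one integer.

drop 0:d onto floor
drop 1:c onto {0:d}
drop 2:b onto {0:d}
drop 3:b onto {2:b}
drop 4:c onto {1:c}
drop 5:c onto {4:c}
drop 6:a onto {3:b}
drop 7:b onto {6:a}
drop 8:e onto {7:b}
ground layer = {0:d}
drop-orders for the pieces not yet dropped (sum over which currently-grounded one goes next):
  1 to go: {5} 1  {8} 1
  2 to go: {4,5} 1  {5,8} 2  {7,8} 1
  3 to go: {1,4,5} 1  {4,5,8} 3  {5,7,8} 3  {6,7,8} 1
  4 to go: {1,4,5,8} 4  {3,6,7,8} 1  {4,5,7,8} 6  {5,6,7,8} 4
  5 to go: {1,4,5,7,8} 10  {2,3,6,7,8} 1  {3,5,6,7,8} 5  {4,5,6,7,8} 10
  6 to go: {1,4,5,6,7,8} 20  {2,3,5,6,7,8} 6  {3,4,5,6,7,8} 15
  7 to go: {1,3,4,5,6,7,8} 35  {2,3,4,5,6,7,8} 21
  if 0:d drops first: 56 orders

56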